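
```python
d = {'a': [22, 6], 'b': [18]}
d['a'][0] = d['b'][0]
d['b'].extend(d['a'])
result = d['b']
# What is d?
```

After line 1: d = {'a': [22, 6], 'b': [18]}
After line 2 (a[0] = b[0] = 18): d = {'a': [18, 6], 'b': [18]}
After line 3 (b.extend(a) appends [18, 6]): d = {'a': [18, 6], 'b': [18, 18, 6]}
After line 4: result = d['b'] = [18, 18, 6]

{'a': [18, 6], 'b': [18, 18, 6]}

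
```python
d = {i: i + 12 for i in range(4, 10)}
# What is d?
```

{4: 16, 5: 17, 6: 18, 7: 19, 8: 20, 9: 21}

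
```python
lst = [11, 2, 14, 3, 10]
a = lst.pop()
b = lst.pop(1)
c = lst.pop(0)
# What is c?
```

After line 1: lst = [11, 2, 14, 3, 10]
After line 2 (pop() -> a = 10): lst = [11, 2, 14, 3]
After line 3 (pop(1) -> b = 2): lst = [11, 14, 3]
After line 4 (pop(0) -> c = 11): lst = [14, 3]

11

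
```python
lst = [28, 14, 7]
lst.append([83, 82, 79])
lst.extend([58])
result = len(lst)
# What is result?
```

After line 1: lst = [28, 14, 7]
After line 2 (append adds [83, 82, 79] as single element): lst = [28, 14, 7, [83, 82, 79]]
After line 3 (extend unpacks [58], adds 58): lst = [28, 14, 7, [83, 82, 79], 58]
After line 4: result = len(lst) = 5

5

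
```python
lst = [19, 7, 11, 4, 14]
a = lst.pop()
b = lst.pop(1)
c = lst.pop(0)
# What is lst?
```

After line 1: lst = [19, 7, 11, 4, 14]
After line 2 (pop() -> a = 14): lst = [19, 7, 11, 4]
After line 3 (pop(1) -> b = 7): lst = [19, 11, 4]
After line 4 (pop(0) -> c = 19): lst = [11, 4]

[11, 4]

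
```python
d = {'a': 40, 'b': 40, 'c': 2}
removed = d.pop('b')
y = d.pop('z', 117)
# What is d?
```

After line 1: d = {'a': 40, 'b': 40, 'c': 2}
After line 2 (pop 'b' returns 40): d = {'a': 40, 'c': 2}, removed = 40
After line 3 (pop 'z' missing, returns default 117): d = {'a': 40, 'c': 2}, y = 117

{'a': 40, 'c': 2}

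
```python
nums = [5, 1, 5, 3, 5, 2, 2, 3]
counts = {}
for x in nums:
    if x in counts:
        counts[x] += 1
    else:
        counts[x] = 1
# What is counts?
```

Initial: counts = {}, nums = [5, 1, 5, 3, 5, 2, 2, 3]
See 5: counts = {5: 1}
See 1: counts = {5: 1, 1: 1}
See 5: counts = {5: 2, 1: 1}
See 3: counts = {5: 2, 1: 1, 3: 1}
See 5: counts = {5: 3, 1: 1, 3: 1}
See 2: counts = {5: 3, 1: 1, 3: 1, 2: 1}
See 2: counts = {5: 3, 1: 1, 3: 1, 2: 2}
See 3: counts = {5: 3, 1: 1, 3: 2, 2: 2}

{5: 3, 1: 1, 3: 2, 2: 2}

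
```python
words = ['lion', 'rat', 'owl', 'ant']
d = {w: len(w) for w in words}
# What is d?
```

{'lion': 4, 'rat': 3, 'owl': 3, 'ant': 3}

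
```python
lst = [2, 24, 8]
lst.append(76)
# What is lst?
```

[2, 24, 8, 76]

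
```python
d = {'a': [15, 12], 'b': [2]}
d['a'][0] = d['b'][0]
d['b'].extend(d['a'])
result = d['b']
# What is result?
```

After line 1: d = {'a': [15, 12], 'b': [2]}
After line 2 (a[0] = b[0] = 2): d = {'a': [2, 12], 'b': [2]}
After line 3 (b.extend(a) appends [2, 12]): d = {'a': [2, 12], 'b': [2, 2, 12]}
After line 4: result = d['b'] = [2, 2, 12]

[2, 2, 12]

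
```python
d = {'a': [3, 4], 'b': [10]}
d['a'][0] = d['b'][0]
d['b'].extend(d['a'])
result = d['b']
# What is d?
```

After line 1: d = {'a': [3, 4], 'b': [10]}
After line 2 (a[0] = b[0] = 10): d = {'a': [10, 4], 'b': [10]}
After line 3 (b.extend(a) appends [10, 4]): d = {'a': [10, 4], 'b': [10, 10, 4]}
After line 4: result = d['b'] = [10, 10, 4]

{'a': [10, 4], 'b': [10, 10, 4]}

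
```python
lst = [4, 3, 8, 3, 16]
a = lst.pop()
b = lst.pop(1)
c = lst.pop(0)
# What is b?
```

After line 1: lst = [4, 3, 8, 3, 16]
After line 2 (pop() -> a = 16): lst = [4, 3, 8, 3]
After line 3 (pop(1) -> b = 3): lst = [4, 8, 3]
After line 4 (pop(0) -> c = 4): lst = [8, 3]

3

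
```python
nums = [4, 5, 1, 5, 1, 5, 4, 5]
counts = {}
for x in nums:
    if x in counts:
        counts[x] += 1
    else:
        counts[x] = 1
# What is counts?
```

Initial: counts = {}, nums = [4, 5, 1, 5, 1, 5, 4, 5]
See 4: counts = {4: 1}
See 5: counts = {4: 1, 5: 1}
See 1: counts = {4: 1, 5: 1, 1: 1}
See 5: counts = {4: 1, 5: 2, 1: 1}
See 1: counts = {4: 1, 5: 2, 1: 2}
See 5: counts = {4: 1, 5: 3, 1: 2}
See 4: counts = {4: 2, 5: 3, 1: 2}
See 5: counts = {4: 2, 5: 4, 1: 2}

{4: 2, 5: 4, 1: 2}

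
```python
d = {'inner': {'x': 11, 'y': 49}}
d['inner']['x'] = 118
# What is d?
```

After line 1: d = {'inner': {'x': 11, 'y': 49}}
After line 2 (inner x overwritten): d = {'inner': {'x': 118, 'y': 49}}

{'inner': {'x': 118, 'y': 49}}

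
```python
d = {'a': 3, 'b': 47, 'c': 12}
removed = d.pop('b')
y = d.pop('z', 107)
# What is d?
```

After line 1: d = {'a': 3, 'b': 47, 'c': 12}
After line 2 (pop 'b' returns 47): d = {'a': 3, 'c': 12}, removed = 47
After line 3 (pop 'z' missing, returns default 107): d = {'a': 3, 'c': 12}, y = 107

{'a': 3, 'c': 12}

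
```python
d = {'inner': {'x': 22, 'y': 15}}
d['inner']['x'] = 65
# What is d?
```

After line 1: d = {'inner': {'x': 22, 'y': 15}}
After line 2 (inner x overwritten): d = {'inner': {'x': 65, 'y': 15}}

{'inner': {'x': 65, 'y': 15}}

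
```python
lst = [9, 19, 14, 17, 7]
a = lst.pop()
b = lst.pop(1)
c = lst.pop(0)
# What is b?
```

After line 1: lst = [9, 19, 14, 17, 7]
After line 2 (pop() -> a = 7): lst = [9, 19, 14, 17]
After line 3 (pop(1) -> b = 19): lst = [9, 14, 17]
After line 4 (pop(0) -> c = 9): lst = [14, 17]

19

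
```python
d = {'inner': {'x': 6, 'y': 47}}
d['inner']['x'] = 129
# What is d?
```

After line 1: d = {'inner': {'x': 6, 'y': 47}}
After line 2 (inner x overwritten): d = {'inner': {'x': 129, 'y': 47}}

{'inner': {'x': 129, 'y': 47}}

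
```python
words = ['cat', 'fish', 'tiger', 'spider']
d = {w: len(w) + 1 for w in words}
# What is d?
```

{'cat': 4, 'fish': 5, 'tiger': 6, 'spider': 7}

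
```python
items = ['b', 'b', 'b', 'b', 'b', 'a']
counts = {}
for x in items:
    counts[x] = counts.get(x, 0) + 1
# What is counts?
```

Initial: counts = {}, items = ['b', 'b', 'b', 'b', 'b', 'a']
See 'b': counts = {'b': 1}
See 'b': counts = {'b': 2}
See 'b': counts = {'b': 3}
See 'b': counts = {'b': 4}
See 'b': counts = {'b': 5}
See 'a': counts = {'b': 5, 'a': 1}

{'b': 5, 'a': 1}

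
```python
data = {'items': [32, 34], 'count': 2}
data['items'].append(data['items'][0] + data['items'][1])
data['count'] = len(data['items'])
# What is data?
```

After line 1: data = {'items': [32, 34], 'count': 2}
After line 2 (append 32 + 34 = 66): data = {'items': [32, 34, 66], 'count': 2}
After line 3 (count = len(items) = 3): data = {'items': [32, 34, 66], 'count': 3}

{'items': [32, 34, 66], 'count': 3}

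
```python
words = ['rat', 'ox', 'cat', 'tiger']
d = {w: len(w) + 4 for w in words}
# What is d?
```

{'rat': 7, 'ox': 6, 'cat': 7, 'tiger': 9}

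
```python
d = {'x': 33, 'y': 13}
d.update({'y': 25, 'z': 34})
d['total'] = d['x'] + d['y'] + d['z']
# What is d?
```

After line 1: d = {'x': 33, 'y': 13}
After line 2 (y overwritten, z added): d = {'x': 33, 'y': 25, 'z': 34}
After line 3 (total = 33 + 25 + 34 = 92): d = {'x': 33, 'y': 25, 'z': 34, 'total': 92}

{'x': 33, 'y': 25, 'z': 34, 'total': 92}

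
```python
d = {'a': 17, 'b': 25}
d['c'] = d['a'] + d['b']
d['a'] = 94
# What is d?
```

After line 1: d = {'a': 17, 'b': 25}
After line 2 (d['c'] = 17 + 25): d = {'a': 17, 'b': 25, 'c': 42}
After line 3: d = {'a': 94, 'b': 25, 'c': 42}

{'a': 94, 'b': 25, 'c': 42}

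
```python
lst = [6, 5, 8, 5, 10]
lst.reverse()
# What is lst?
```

[10, 5, 8, 5, 6]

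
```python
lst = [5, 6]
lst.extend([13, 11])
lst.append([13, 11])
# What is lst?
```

After line 1: lst = [5, 6]
After line 2 (extend unpacks [13, 11]): lst = [5, 6, 13, 11]
After line 3 (append adds [13, 11] as single element): lst = [5, 6, 13, 11, [13, 11]]

[5, 6, 13, 11, [13, 11]]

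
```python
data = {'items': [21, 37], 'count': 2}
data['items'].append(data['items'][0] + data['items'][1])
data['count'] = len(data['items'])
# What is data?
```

After line 1: data = {'items': [21, 37], 'count': 2}
After line 2 (append 21 + 37 = 58): data = {'items': [21, 37, 58], 'count': 2}
After line 3 (count = len(items) = 3): data = {'items': [21, 37, 58], 'count': 3}

{'items': [21, 37, 58], 'count': 3}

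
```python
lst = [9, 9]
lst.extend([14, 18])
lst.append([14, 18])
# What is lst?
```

After line 1: lst = [9, 9]
After line 2 (extend unpacks [14, 18]): lst = [9, 9, 14, 18]
After line 3 (append adds [14, 18] as single element): lst = [9, 9, 14, 18, [14, 18]]

[9, 9, 14, 18, [14, 18]]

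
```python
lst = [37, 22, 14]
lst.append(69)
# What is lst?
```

[37, 22, 14, 69]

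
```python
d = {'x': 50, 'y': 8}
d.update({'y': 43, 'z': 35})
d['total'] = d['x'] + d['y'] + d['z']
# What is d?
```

After line 1: d = {'x': 50, 'y': 8}
After line 2 (y overwritten, z added): d = {'x': 50, 'y': 43, 'z': 35}
After line 3 (total = 50 + 43 + 35 = 128): d = {'x': 50, 'y': 43, 'z': 35, 'total': 128}

{'x': 50, 'y': 43, 'z': 35, 'total': 128}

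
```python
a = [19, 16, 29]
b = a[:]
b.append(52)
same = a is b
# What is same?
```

After line 1: a = [19, 16, 29]
After line 2 (b = a[:] is a shallow copy, new object): a = [19, 16, 29], b = [19, 16, 29]
After line 3 (append only mutates b): a = [19, 16, 29], b = [19, 16, 29, 52]
After line 4 (same = a is b; different objects -> False): same = False

False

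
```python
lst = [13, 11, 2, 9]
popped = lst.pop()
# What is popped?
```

9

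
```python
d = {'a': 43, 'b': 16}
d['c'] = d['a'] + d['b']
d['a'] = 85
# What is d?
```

After line 1: d = {'a': 43, 'b': 16}
After line 2 (d['c'] = 43 + 16): d = {'a': 43, 'b': 16, 'c': 59}
After line 3: d = {'a': 85, 'b': 16, 'c': 59}

{'a': 85, 'b': 16, 'c': 59}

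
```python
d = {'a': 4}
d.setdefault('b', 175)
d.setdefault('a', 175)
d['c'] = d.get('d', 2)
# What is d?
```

After line 1: d = {'a': 4}
After line 2 (setdefault adds 'b'=175): d = {'a': 4, 'b': 175}
After line 3 (setdefault 'a' no-op, already exists): d = {'a': 4, 'b': 175}
After line 4 (get('d', 2) returns default since 'd' not in d): d = {'a': 4, 'b': 175, 'c': 2}

{'a': 4, 'b': 175, 'c': 2}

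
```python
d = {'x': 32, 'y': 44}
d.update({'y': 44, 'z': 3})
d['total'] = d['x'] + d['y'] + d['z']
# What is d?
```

After line 1: d = {'x': 32, 'y': 44}
After line 2 (y overwritten, z added): d = {'x': 32, 'y': 44, 'z': 3}
After line 3 (total = 32 + 44 + 3 = 79): d = {'x': 32, 'y': 44, 'z': 3, 'total': 79}

{'x': 32, 'y': 44, 'z': 3, 'total': 79}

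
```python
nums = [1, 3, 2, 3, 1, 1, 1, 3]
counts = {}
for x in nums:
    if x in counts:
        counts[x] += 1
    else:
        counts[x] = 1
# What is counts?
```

Initial: counts = {}, nums = [1, 3, 2, 3, 1, 1, 1, 3]
See 1: counts = {1: 1}
See 3: counts = {1: 1, 3: 1}
See 2: counts = {1: 1, 3: 1, 2: 1}
See 3: counts = {1: 1, 3: 2, 2: 1}
See 1: counts = {1: 2, 3: 2, 2: 1}
See 1: counts = {1: 3, 3: 2, 2: 1}
See 1: counts = {1: 4, 3: 2, 2: 1}
See 3: counts = {1: 4, 3: 3, 2: 1}

{1: 4, 3: 3, 2: 1}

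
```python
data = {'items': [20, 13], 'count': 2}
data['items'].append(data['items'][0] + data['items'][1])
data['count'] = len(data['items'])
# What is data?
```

After line 1: data = {'items': [20, 13], 'count': 2}
After line 2 (append 20 + 13 = 33): data = {'items': [20, 13, 33], 'count': 2}
After line 3 (count = len(items) = 3): data = {'items': [20, 13, 33], 'count': 3}

{'items': [20, 13, 33], 'count': 3}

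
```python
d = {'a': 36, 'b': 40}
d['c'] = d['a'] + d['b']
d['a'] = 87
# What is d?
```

After line 1: d = {'a': 36, 'b': 40}
After line 2 (d['c'] = 36 + 40): d = {'a': 36, 'b': 40, 'c': 76}
After line 3: d = {'a': 87, 'b': 40, 'c': 76}

{'a': 87, 'b': 40, 'c': 76}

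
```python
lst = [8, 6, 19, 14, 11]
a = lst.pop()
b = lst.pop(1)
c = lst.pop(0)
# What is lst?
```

After line 1: lst = [8, 6, 19, 14, 11]
After line 2 (pop() -> a = 11): lst = [8, 6, 19, 14]
After line 3 (pop(1) -> b = 6): lst = [8, 19, 14]
After line 4 (pop(0) -> c = 8): lst = [19, 14]

[19, 14]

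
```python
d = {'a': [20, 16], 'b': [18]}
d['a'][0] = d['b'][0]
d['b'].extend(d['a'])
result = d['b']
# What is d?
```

After line 1: d = {'a': [20, 16], 'b': [18]}
After line 2 (a[0] = b[0] = 18): d = {'a': [18, 16], 'b': [18]}
After line 3 (b.extend(a) appends [18, 16]): d = {'a': [18, 16], 'b': [18, 18, 16]}
After line 4: result = d['b'] = [18, 18, 16]

{'a': [18, 16], 'b': [18, 18, 16]}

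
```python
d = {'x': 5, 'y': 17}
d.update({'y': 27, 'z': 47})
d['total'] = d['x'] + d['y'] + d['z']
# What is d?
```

After line 1: d = {'x': 5, 'y': 17}
After line 2 (y overwritten, z added): d = {'x': 5, 'y': 27, 'z': 47}
After line 3 (total = 5 + 27 + 47 = 79): d = {'x': 5, 'y': 27, 'z': 47, 'total': 79}

{'x': 5, 'y': 27, 'z': 47, 'total': 79}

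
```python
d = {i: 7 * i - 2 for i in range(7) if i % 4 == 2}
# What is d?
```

{2: 12, 6: 40}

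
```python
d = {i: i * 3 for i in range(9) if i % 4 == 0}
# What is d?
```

{0: 0, 4: 12, 8: 24}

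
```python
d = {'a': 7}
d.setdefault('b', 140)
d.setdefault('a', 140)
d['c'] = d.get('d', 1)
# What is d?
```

After line 1: d = {'a': 7}
After line 2 (setdefault adds 'b'=140): d = {'a': 7, 'b': 140}
After line 3 (setdefault 'a' no-op, already exists): d = {'a': 7, 'b': 140}
After line 4 (get('d', 1) returns default since 'd' not in d): d = {'a': 7, 'b': 140, 'c': 1}

{'a': 7, 'b': 140, 'c': 1}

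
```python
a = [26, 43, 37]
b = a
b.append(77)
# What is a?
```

After line 1: a = [26, 43, 37]
After line 2 (b = a is an alias, same object): a = [26, 43, 37], b = [26, 43, 37]
After line 3 (b.append mutates the shared list): a = [26, 43, 37, 77], b = [26, 43, 37, 77]

[26, 43, 37, 77]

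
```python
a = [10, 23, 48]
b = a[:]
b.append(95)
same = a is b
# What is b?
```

After line 1: a = [10, 23, 48]
After line 2 (b = a[:] is a shallow copy, new object): a = [10, 23, 48], b = [10, 23, 48]
After line 3 (append only mutates b): a = [10, 23, 48], b = [10, 23, 48, 95]
After line 4 (same = a is b; different objects -> False): same = False

[10, 23, 48, 95]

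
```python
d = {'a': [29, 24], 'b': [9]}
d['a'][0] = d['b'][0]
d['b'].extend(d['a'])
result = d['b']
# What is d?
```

After line 1: d = {'a': [29, 24], 'b': [9]}
After line 2 (a[0] = b[0] = 9): d = {'a': [9, 24], 'b': [9]}
After line 3 (b.extend(a) appends [9, 24]): d = {'a': [9, 24], 'b': [9, 9, 24]}
After line 4: result = d['b'] = [9, 9, 24]

{'a': [9, 24], 'b': [9, 9, 24]}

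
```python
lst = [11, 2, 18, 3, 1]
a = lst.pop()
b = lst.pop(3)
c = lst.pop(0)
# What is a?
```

After line 1: lst = [11, 2, 18, 3, 1]
After line 2 (pop() -> a = 1): lst = [11, 2, 18, 3]
After line 3 (pop(3) -> b = 3): lst = [11, 2, 18]
After line 4 (pop(0) -> c = 11): lst = [2, 18]

1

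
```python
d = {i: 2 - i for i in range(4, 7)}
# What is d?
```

{4: -2, 5: -3, 6: -4}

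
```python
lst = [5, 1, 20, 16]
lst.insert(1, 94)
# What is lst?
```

[5, 94, 1, 20, 16]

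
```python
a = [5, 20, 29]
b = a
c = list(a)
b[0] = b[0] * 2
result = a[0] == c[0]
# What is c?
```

After line 1: a = [5, 20, 29]
After line 2 (b = a, alias): a = [5, 20, 29], b = [5, 20, 29]
After line 3 (c = list(a) is a copy, new object): c = [5, 20, 29]
After line 4 (b[0] = 5 * 2 = 10; mutates shared a/b): a = b = [10, 20, 29], c = [5, 20, 29]
After line 5 (a[0] = 10, c[0] = 5; result = False)

[5, 20, 29]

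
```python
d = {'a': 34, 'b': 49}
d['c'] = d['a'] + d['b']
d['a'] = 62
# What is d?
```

After line 1: d = {'a': 34, 'b': 49}
After line 2 (d['c'] = 34 + 49): d = {'a': 34, 'b': 49, 'c': 83}
After line 3: d = {'a': 62, 'b': 49, 'c': 83}

{'a': 62, 'b': 49, 'c': 83}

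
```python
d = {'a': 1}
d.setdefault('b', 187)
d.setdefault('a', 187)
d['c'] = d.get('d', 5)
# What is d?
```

After line 1: d = {'a': 1}
After line 2 (setdefault adds 'b'=187): d = {'a': 1, 'b': 187}
After line 3 (setdefault 'a' no-op, already exists): d = {'a': 1, 'b': 187}
After line 4 (get('d', 5) returns default since 'd' not in d): d = {'a': 1, 'b': 187, 'c': 5}

{'a': 1, 'b': 187, 'c': 5}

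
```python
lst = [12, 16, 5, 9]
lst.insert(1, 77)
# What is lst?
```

[12, 77, 16, 5, 9]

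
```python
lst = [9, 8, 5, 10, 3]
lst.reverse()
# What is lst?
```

[3, 10, 5, 8, 9]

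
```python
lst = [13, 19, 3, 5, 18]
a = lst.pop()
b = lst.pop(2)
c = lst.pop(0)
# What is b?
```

After line 1: lst = [13, 19, 3, 5, 18]
After line 2 (pop() -> a = 18): lst = [13, 19, 3, 5]
After line 3 (pop(2) -> b = 3): lst = [13, 19, 5]
After line 4 (pop(0) -> c = 13): lst = [19, 5]

3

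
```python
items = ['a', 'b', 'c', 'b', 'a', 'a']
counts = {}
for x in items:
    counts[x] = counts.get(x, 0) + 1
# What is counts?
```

Initial: counts = {}, items = ['a', 'b', 'c', 'b', 'a', 'a']
See 'a': counts = {'a': 1}
See 'b': counts = {'a': 1, 'b': 1}
See 'c': counts = {'a': 1, 'b': 1, 'c': 1}
See 'b': counts = {'a': 1, 'b': 2, 'c': 1}
See 'a': counts = {'a': 2, 'b': 2, 'c': 1}
See 'a': counts = {'a': 3, 'b': 2, 'c': 1}

{'a': 3, 'b': 2, 'c': 1}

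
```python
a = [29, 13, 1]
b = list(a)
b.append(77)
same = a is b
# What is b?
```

After line 1: a = [29, 13, 1]
After line 2 (b = list(a) is a shallow copy, new object): a = [29, 13, 1], b = [29, 13, 1]
After line 3 (append only mutates b): a = [29, 13, 1], b = [29, 13, 1, 77]
After line 4 (same = a is b; different objects -> False): same = False

[29, 13, 1, 77]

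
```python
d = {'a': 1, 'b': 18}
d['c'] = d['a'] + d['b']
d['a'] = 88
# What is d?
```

After line 1: d = {'a': 1, 'b': 18}
After line 2 (d['c'] = 1 + 18): d = {'a': 1, 'b': 18, 'c': 19}
After line 3: d = {'a': 88, 'b': 18, 'c': 19}

{'a': 88, 'b': 18, 'c': 19}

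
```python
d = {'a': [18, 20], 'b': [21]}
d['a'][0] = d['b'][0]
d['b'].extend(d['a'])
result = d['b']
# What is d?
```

After line 1: d = {'a': [18, 20], 'b': [21]}
After line 2 (a[0] = b[0] = 21): d = {'a': [21, 20], 'b': [21]}
After line 3 (b.extend(a) appends [21, 20]): d = {'a': [21, 20], 'b': [21, 21, 20]}
After line 4: result = d['b'] = [21, 21, 20]

{'a': [21, 20], 'b': [21, 21, 20]}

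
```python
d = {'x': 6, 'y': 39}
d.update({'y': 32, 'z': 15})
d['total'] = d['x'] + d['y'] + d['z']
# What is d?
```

After line 1: d = {'x': 6, 'y': 39}
After line 2 (y overwritten, z added): d = {'x': 6, 'y': 32, 'z': 15}
After line 3 (total = 6 + 32 + 15 = 53): d = {'x': 6, 'y': 32, 'z': 15, 'total': 53}

{'x': 6, 'y': 32, 'z': 15, 'total': 53}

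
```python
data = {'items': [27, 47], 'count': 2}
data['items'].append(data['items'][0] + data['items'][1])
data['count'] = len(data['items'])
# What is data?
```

After line 1: data = {'items': [27, 47], 'count': 2}
After line 2 (append 27 + 47 = 74): data = {'items': [27, 47, 74], 'count': 2}
After line 3 (count = len(items) = 3): data = {'items': [27, 47, 74], 'count': 3}

{'items': [27, 47, 74], 'count': 3}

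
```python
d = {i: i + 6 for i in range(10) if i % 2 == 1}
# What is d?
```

{1: 7, 3: 9, 5: 11, 7: 13, 9: 15}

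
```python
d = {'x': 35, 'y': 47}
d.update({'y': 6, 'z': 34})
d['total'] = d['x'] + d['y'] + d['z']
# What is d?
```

After line 1: d = {'x': 35, 'y': 47}
After line 2 (y overwritten, z added): d = {'x': 35, 'y': 6, 'z': 34}
After line 3 (total = 35 + 6 + 34 = 75): d = {'x': 35, 'y': 6, 'z': 34, 'total': 75}

{'x': 35, 'y': 6, 'z': 34, 'total': 75}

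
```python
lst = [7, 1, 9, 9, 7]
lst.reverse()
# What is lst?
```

[7, 9, 9, 1, 7]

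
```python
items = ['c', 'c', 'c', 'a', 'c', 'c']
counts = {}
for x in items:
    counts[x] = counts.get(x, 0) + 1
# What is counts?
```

Initial: counts = {}, items = ['c', 'c', 'c', 'a', 'c', 'c']
See 'c': counts = {'c': 1}
See 'c': counts = {'c': 2}
See 'c': counts = {'c': 3}
See 'a': counts = {'c': 3, 'a': 1}
See 'c': counts = {'c': 4, 'a': 1}
See 'c': counts = {'c': 5, 'a': 1}

{'c': 5, 'a': 1}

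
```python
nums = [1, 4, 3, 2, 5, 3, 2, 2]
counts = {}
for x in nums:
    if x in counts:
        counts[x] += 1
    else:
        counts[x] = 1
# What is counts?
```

Initial: counts = {}, nums = [1, 4, 3, 2, 5, 3, 2, 2]
See 1: counts = {1: 1}
See 4: counts = {1: 1, 4: 1}
See 3: counts = {1: 1, 4: 1, 3: 1}
See 2: counts = {1: 1, 4: 1, 3: 1, 2: 1}
See 5: counts = {1: 1, 4: 1, 3: 1, 2: 1, 5: 1}
See 3: counts = {1: 1, 4: 1, 3: 2, 2: 1, 5: 1}
See 2: counts = {1: 1, 4: 1, 3: 2, 2: 2, 5: 1}
See 2: counts = {1: 1, 4: 1, 3: 2, 2: 3, 5: 1}

{1: 1, 4: 1, 3: 2, 2: 3, 5: 1}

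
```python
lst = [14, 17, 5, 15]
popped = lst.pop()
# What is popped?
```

15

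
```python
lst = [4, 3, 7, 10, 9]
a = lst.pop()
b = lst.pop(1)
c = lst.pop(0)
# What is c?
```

After line 1: lst = [4, 3, 7, 10, 9]
After line 2 (pop() -> a = 9): lst = [4, 3, 7, 10]
After line 3 (pop(1) -> b = 3): lst = [4, 7, 10]
After line 4 (pop(0) -> c = 4): lst = [7, 10]

4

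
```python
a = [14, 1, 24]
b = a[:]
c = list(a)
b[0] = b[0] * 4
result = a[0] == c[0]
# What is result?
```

After line 1: a = [14, 1, 24]
After line 2 (b = a[:], copy): a = [14, 1, 24], b = [14, 1, 24]
After line 3 (c = list(a) is a copy, new object): c = [14, 1, 24]
After line 4 (b[0] = 14 * 4 = 56; only b mutates (copy)): a = [14, 1, 24], b = [56, 1, 24], c = [14, 1, 24]
After line 5 (a[0] = 14, c[0] = 14; result = True)

True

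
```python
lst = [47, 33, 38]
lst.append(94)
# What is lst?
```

[47, 33, 38, 94]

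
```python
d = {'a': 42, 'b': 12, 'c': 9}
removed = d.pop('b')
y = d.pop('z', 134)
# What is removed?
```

After line 1: d = {'a': 42, 'b': 12, 'c': 9}
After line 2 (pop 'b' returns 12): d = {'a': 42, 'c': 9}, removed = 12
After line 3 (pop 'z' missing, returns default 134): d = {'a': 42, 'c': 9}, y = 134

12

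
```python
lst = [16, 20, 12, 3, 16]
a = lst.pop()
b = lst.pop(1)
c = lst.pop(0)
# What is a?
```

After line 1: lst = [16, 20, 12, 3, 16]
After line 2 (pop() -> a = 16): lst = [16, 20, 12, 3]
After line 3 (pop(1) -> b = 20): lst = [16, 12, 3]
After line 4 (pop(0) -> c = 16): lst = [12, 3]

16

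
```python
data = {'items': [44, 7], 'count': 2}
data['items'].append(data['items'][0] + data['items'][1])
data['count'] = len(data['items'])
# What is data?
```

After line 1: data = {'items': [44, 7], 'count': 2}
After line 2 (append 44 + 7 = 51): data = {'items': [44, 7, 51], 'count': 2}
After line 3 (count = len(items) = 3): data = {'items': [44, 7, 51], 'count': 3}

{'items': [44, 7, 51], 'count': 3}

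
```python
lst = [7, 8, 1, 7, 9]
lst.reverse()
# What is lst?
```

[9, 7, 1, 8, 7]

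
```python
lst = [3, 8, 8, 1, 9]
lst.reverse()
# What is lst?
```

[9, 1, 8, 8, 3]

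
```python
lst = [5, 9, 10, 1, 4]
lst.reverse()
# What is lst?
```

[4, 1, 10, 9, 5]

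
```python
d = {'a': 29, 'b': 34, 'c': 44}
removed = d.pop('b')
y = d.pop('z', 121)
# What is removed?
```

After line 1: d = {'a': 29, 'b': 34, 'c': 44}
After line 2 (pop 'b' returns 34): d = {'a': 29, 'c': 44}, removed = 34
After line 3 (pop 'z' missing, returns default 121): d = {'a': 29, 'c': 44}, y = 121

34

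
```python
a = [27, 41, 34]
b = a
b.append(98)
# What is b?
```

After line 1: a = [27, 41, 34]
After line 2 (b = a is an alias, same object): a = [27, 41, 34], b = [27, 41, 34]
After line 3 (b.append mutates the shared list): a = [27, 41, 34, 98], b = [27, 41, 34, 98]

[27, 41, 34, 98]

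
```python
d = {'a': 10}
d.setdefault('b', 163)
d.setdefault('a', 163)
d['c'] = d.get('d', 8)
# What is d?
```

After line 1: d = {'a': 10}
After line 2 (setdefault adds 'b'=163): d = {'a': 10, 'b': 163}
After line 3 (setdefault 'a' no-op, already exists): d = {'a': 10, 'b': 163}
After line 4 (get('d', 8) returns default since 'd' not in d): d = {'a': 10, 'b': 163, 'c': 8}

{'a': 10, 'b': 163, 'c': 8}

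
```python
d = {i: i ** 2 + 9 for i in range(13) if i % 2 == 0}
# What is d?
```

{0: 9, 2: 13, 4: 25, 6: 45, 8: 73, 10: 109, 12: 153}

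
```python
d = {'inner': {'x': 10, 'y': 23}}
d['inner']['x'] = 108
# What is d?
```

After line 1: d = {'inner': {'x': 10, 'y': 23}}
After line 2 (inner x overwritten): d = {'inner': {'x': 108, 'y': 23}}

{'inner': {'x': 108, 'y': 23}}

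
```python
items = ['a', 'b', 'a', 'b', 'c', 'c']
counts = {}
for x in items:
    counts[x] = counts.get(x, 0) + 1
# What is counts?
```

Initial: counts = {}, items = ['a', 'b', 'a', 'b', 'c', 'c']
See 'a': counts = {'a': 1}
See 'b': counts = {'a': 1, 'b': 1}
See 'a': counts = {'a': 2, 'b': 1}
See 'b': counts = {'a': 2, 'b': 2}
See 'c': counts = {'a': 2, 'b': 2, 'c': 1}
See 'c': counts = {'a': 2, 'b': 2, 'c': 2}

{'a': 2, 'b': 2, 'c': 2}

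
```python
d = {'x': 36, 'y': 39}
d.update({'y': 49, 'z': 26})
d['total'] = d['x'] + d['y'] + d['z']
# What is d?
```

After line 1: d = {'x': 36, 'y': 39}
After line 2 (y overwritten, z added): d = {'x': 36, 'y': 49, 'z': 26}
After line 3 (total = 36 + 49 + 26 = 111): d = {'x': 36, 'y': 49, 'z': 26, 'total': 111}

{'x': 36, 'y': 49, 'z': 26, 'total': 111}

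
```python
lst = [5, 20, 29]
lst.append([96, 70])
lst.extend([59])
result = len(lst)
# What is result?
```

After line 1: lst = [5, 20, 29]
After line 2 (append adds [96, 70] as single element): lst = [5, 20, 29, [96, 70]]
After line 3 (extend unpacks [59], adds 59): lst = [5, 20, 29, [96, 70], 59]
After line 4: result = len(lst) = 5

5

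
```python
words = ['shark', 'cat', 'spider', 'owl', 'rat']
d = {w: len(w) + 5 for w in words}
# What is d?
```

{'shark': 10, 'cat': 8, 'spider': 11, 'owl': 8, 'rat': 8}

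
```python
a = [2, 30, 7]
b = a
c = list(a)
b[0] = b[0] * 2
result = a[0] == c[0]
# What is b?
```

After line 1: a = [2, 30, 7]
After line 2 (b = a, alias): a = [2, 30, 7], b = [2, 30, 7]
After line 3 (c = list(a) is a copy, new object): c = [2, 30, 7]
After line 4 (b[0] = 2 * 2 = 4; mutates shared a/b): a = b = [4, 30, 7], c = [2, 30, 7]
After line 5 (a[0] = 4, c[0] = 2; result = False)

[4, 30, 7]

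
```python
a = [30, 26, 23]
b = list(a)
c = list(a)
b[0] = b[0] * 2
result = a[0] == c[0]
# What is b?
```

After line 1: a = [30, 26, 23]
After line 2 (b = list(a), copy): a = [30, 26, 23], b = [30, 26, 23]
After line 3 (c = list(a) is a copy, new object): c = [30, 26, 23]
After line 4 (b[0] = 30 * 2 = 60; only b mutates (copy)): a = [30, 26, 23], b = [60, 26, 23], c = [30, 26, 23]
After line 5 (a[0] = 30, c[0] = 30; result = True)

[60, 26, 23]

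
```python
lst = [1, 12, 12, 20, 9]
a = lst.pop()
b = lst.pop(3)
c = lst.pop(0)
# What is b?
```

After line 1: lst = [1, 12, 12, 20, 9]
After line 2 (pop() -> a = 9): lst = [1, 12, 12, 20]
After line 3 (pop(3) -> b = 20): lst = [1, 12, 12]
After line 4 (pop(0) -> c = 1): lst = [12, 12]

20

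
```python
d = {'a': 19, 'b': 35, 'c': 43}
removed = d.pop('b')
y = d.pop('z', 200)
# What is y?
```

After line 1: d = {'a': 19, 'b': 35, 'c': 43}
After line 2 (pop 'b' returns 35): d = {'a': 19, 'c': 43}, removed = 35
After line 3 (pop 'z' missing, returns default 200): d = {'a': 19, 'c': 43}, y = 200

200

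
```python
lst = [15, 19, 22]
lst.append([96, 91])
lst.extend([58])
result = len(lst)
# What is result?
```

After line 1: lst = [15, 19, 22]
After line 2 (append adds [96, 91] as single element): lst = [15, 19, 22, [96, 91]]
After line 3 (extend unpacks [58], adds 58): lst = [15, 19, 22, [96, 91], 58]
After line 4: result = len(lst) = 5

5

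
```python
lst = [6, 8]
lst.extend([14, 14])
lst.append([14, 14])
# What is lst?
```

After line 1: lst = [6, 8]
After line 2 (extend unpacks [14, 14]): lst = [6, 8, 14, 14]
After line 3 (append adds [14, 14] as single element): lst = [6, 8, 14, 14, [14, 14]]

[6, 8, 14, 14, [14, 14]]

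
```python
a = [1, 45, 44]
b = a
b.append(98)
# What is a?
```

After line 1: a = [1, 45, 44]
After line 2 (b = a is an alias, same object): a = [1, 45, 44], b = [1, 45, 44]
After line 3 (b.append mutates the shared list): a = [1, 45, 44, 98], b = [1, 45, 44, 98]

[1, 45, 44, 98]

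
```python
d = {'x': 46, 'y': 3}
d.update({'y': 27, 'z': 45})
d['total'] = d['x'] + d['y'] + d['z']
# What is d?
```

After line 1: d = {'x': 46, 'y': 3}
After line 2 (y overwritten, z added): d = {'x': 46, 'y': 27, 'z': 45}
After line 3 (total = 46 + 27 + 45 = 118): d = {'x': 46, 'y': 27, 'z': 45, 'total': 118}

{'x': 46, 'y': 27, 'z': 45, 'total': 118}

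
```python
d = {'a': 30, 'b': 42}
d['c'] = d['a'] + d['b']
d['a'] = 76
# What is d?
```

After line 1: d = {'a': 30, 'b': 42}
After line 2 (d['c'] = 30 + 42): d = {'a': 30, 'b': 42, 'c': 72}
After line 3: d = {'a': 76, 'b': 42, 'c': 72}

{'a': 76, 'b': 42, 'c': 72}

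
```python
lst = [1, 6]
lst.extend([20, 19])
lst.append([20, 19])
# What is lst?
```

After line 1: lst = [1, 6]
After line 2 (extend unpacks [20, 19]): lst = [1, 6, 20, 19]
After line 3 (append adds [20, 19] as single element): lst = [1, 6, 20, 19, [20, 19]]

[1, 6, 20, 19, [20, 19]]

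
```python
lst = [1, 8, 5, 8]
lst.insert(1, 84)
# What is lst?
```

[1, 84, 8, 5, 8]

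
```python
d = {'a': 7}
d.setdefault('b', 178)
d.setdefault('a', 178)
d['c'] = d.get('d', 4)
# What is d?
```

After line 1: d = {'a': 7}
After line 2 (setdefault adds 'b'=178): d = {'a': 7, 'b': 178}
After line 3 (setdefault 'a' no-op, already exists): d = {'a': 7, 'b': 178}
After line 4 (get('d', 4) returns default since 'd' not in d): d = {'a': 7, 'b': 178, 'c': 4}

{'a': 7, 'b': 178, 'c': 4}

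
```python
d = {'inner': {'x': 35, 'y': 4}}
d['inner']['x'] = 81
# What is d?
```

After line 1: d = {'inner': {'x': 35, 'y': 4}}
After line 2 (inner x overwritten): d = {'inner': {'x': 81, 'y': 4}}

{'inner': {'x': 81, 'y': 4}}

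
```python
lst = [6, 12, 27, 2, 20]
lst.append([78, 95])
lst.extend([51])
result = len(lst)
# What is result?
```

After line 1: lst = [6, 12, 27, 2, 20]
After line 2 (append adds [78, 95] as single element): lst = [6, 12, 27, 2, 20, [78, 95]]
After line 3 (extend unpacks [51], adds 51): lst = [6, 12, 27, 2, 20, [78, 95], 51]
After line 4: result = len(lst) = 7

7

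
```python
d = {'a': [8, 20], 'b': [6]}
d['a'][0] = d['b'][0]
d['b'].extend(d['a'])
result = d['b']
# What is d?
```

After line 1: d = {'a': [8, 20], 'b': [6]}
After line 2 (a[0] = b[0] = 6): d = {'a': [6, 20], 'b': [6]}
After line 3 (b.extend(a) appends [6, 20]): d = {'a': [6, 20], 'b': [6, 6, 20]}
After line 4: result = d['b'] = [6, 6, 20]

{'a': [6, 20], 'b': [6, 6, 20]}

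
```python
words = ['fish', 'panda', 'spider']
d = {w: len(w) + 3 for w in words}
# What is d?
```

{'fish': 7, 'panda': 8, 'spider': 9}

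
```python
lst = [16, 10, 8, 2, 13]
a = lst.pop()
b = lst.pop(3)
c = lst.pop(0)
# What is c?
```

After line 1: lst = [16, 10, 8, 2, 13]
After line 2 (pop() -> a = 13): lst = [16, 10, 8, 2]
After line 3 (pop(3) -> b = 2): lst = [16, 10, 8]
After line 4 (pop(0) -> c = 16): lst = [10, 8]

16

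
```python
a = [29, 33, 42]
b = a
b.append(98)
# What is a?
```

After line 1: a = [29, 33, 42]
After line 2 (b = a is an alias, same object): a = [29, 33, 42], b = [29, 33, 42]
After line 3 (b.append mutates the shared list): a = [29, 33, 42, 98], b = [29, 33, 42, 98]

[29, 33, 42, 98]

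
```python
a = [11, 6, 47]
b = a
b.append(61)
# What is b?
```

After line 1: a = [11, 6, 47]
After line 2 (b = a is an alias, same object): a = [11, 6, 47], b = [11, 6, 47]
After line 3 (b.append mutates the shared list): a = [11, 6, 47, 61], b = [11, 6, 47, 61]

[11, 6, 47, 61]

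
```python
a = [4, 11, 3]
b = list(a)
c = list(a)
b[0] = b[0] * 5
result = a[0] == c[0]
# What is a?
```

After line 1: a = [4, 11, 3]
After line 2 (b = list(a), copy): a = [4, 11, 3], b = [4, 11, 3]
After line 3 (c = list(a) is a copy, new object): c = [4, 11, 3]
After line 4 (b[0] = 4 * 5 = 20; only b mutates (copy)): a = [4, 11, 3], b = [20, 11, 3], c = [4, 11, 3]
After line 5 (a[0] = 4, c[0] = 4; result = True)

[4, 11, 3]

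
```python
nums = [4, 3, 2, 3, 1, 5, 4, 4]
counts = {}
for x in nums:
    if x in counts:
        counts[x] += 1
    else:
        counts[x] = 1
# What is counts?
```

Initial: counts = {}, nums = [4, 3, 2, 3, 1, 5, 4, 4]
See 4: counts = {4: 1}
See 3: counts = {4: 1, 3: 1}
See 2: counts = {4: 1, 3: 1, 2: 1}
See 3: counts = {4: 1, 3: 2, 2: 1}
See 1: counts = {4: 1, 3: 2, 2: 1, 1: 1}
See 5: counts = {4: 1, 3: 2, 2: 1, 1: 1, 5: 1}
See 4: counts = {4: 2, 3: 2, 2: 1, 1: 1, 5: 1}
See 4: counts = {4: 3, 3: 2, 2: 1, 1: 1, 5: 1}

{4: 3, 3: 2, 2: 1, 1: 1, 5: 1}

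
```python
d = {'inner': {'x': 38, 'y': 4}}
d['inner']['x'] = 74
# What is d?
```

After line 1: d = {'inner': {'x': 38, 'y': 4}}
After line 2 (inner x overwritten): d = {'inner': {'x': 74, 'y': 4}}

{'inner': {'x': 74, 'y': 4}}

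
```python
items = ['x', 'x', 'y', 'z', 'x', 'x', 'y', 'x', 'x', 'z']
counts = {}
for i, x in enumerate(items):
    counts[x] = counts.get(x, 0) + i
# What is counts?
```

Initial: counts = {}, items = ['x', 'x', 'y', 'z', 'x', 'x', 'y', 'x', 'x', 'z']
i=0, x='x': counts = {'x': 0}
i=1, x='x': counts = {'x': 1}
i=2, x='y': counts = {'x': 1, 'y': 2}
i=3, x='z': counts = {'x': 1, 'y': 2, 'z': 3}
i=4, x='x': counts = {'x': 5, 'y': 2, 'z': 3}
i=5, x='x': counts = {'x': 10, 'y': 2, 'z': 3}
i=6, x='y': counts = {'x': 10, 'y': 8, 'z': 3}
i=7, x='x': counts = {'x': 17, 'y': 8, 'z': 3}
i=8, x='x': counts = {'x': 25, 'y': 8, 'z': 3}
i=9, x='z': counts = {'x': 25, 'y': 8, 'z': 12}

{'x': 25, 'y': 8, 'z': 12}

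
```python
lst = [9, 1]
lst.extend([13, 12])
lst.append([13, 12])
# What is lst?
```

After line 1: lst = [9, 1]
After line 2 (extend unpacks [13, 12]): lst = [9, 1, 13, 12]
After line 3 (append adds [13, 12] as single element): lst = [9, 1, 13, 12, [13, 12]]

[9, 1, 13, 12, [13, 12]]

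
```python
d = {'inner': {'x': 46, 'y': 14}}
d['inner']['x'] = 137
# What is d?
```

After line 1: d = {'inner': {'x': 46, 'y': 14}}
After line 2 (inner x overwritten): d = {'inner': {'x': 137, 'y': 14}}

{'inner': {'x': 137, 'y': 14}}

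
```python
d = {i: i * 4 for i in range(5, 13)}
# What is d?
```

{5: 20, 6: 24, 7: 28, 8: 32, 9: 36, 10: 40, 11: 44, 12: 48}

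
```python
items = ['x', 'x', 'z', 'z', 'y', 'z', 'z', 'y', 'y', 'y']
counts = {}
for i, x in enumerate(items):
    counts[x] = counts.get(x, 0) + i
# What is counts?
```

Initial: counts = {}, items = ['x', 'x', 'z', 'z', 'y', 'z', 'z', 'y', 'y', 'y']
i=0, x='x': counts = {'x': 0}
i=1, x='x': counts = {'x': 1}
i=2, x='z': counts = {'x': 1, 'z': 2}
i=3, x='z': counts = {'x': 1, 'z': 5}
i=4, x='y': counts = {'x': 1, 'z': 5, 'y': 4}
i=5, x='z': counts = {'x': 1, 'z': 10, 'y': 4}
i=6, x='z': counts = {'x': 1, 'z': 16, 'y': 4}
i=7, x='y': counts = {'x': 1, 'z': 16, 'y': 11}
i=8, x='y': counts = {'x': 1, 'z': 16, 'y': 19}
i=9, x='y': counts = {'x': 1, 'z': 16, 'y': 28}

{'x': 1, 'z': 16, 'y': 28}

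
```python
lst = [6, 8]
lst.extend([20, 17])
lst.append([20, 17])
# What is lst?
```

After line 1: lst = [6, 8]
After line 2 (extend unpacks [20, 17]): lst = [6, 8, 20, 17]
After line 3 (append adds [20, 17] as single element): lst = [6, 8, 20, 17, [20, 17]]

[6, 8, 20, 17, [20, 17]]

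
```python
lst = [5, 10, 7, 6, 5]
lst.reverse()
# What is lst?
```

[5, 6, 7, 10, 5]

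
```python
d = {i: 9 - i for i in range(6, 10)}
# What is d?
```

{6: 3, 7: 2, 8: 1, 9: 0}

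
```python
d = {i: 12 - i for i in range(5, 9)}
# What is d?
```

{5: 7, 6: 6, 7: 5, 8: 4}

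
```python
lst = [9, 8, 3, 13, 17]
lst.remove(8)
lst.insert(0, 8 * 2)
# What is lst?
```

After line 1: lst = [9, 8, 3, 13, 17]
After line 2 (remove first 8): lst = [9, 3, 13, 17]
After line 3 (insert 16 at index 0): lst = [16, 9, 3, 13, 17]

[16, 9, 3, 13, 17]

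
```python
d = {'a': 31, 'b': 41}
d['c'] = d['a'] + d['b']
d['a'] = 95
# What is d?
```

After line 1: d = {'a': 31, 'b': 41}
After line 2 (d['c'] = 31 + 41): d = {'a': 31, 'b': 41, 'c': 72}
After line 3: d = {'a': 95, 'b': 41, 'c': 72}

{'a': 95, 'b': 41, 'c': 72}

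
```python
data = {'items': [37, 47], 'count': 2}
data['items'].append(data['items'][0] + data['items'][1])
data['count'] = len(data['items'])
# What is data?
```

After line 1: data = {'items': [37, 47], 'count': 2}
After line 2 (append 37 + 47 = 84): data = {'items': [37, 47, 84], 'count': 2}
After line 3 (count = len(items) = 3): data = {'items': [37, 47, 84], 'count': 3}

{'items': [37, 47, 84], 'count': 3}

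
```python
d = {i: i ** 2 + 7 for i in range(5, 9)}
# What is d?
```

{5: 32, 6: 43, 7: 56, 8: 71}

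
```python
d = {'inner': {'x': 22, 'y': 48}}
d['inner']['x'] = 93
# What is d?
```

After line 1: d = {'inner': {'x': 22, 'y': 48}}
After line 2 (inner x overwritten): d = {'inner': {'x': 93, 'y': 48}}

{'inner': {'x': 93, 'y': 48}}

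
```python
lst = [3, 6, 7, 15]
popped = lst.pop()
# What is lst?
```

[3, 6, 7]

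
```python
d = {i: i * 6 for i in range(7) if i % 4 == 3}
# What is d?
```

{3: 18}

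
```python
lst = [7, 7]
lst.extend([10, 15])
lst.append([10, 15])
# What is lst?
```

After line 1: lst = [7, 7]
After line 2 (extend unpacks [10, 15]): lst = [7, 7, 10, 15]
After line 3 (append adds [10, 15] as single element): lst = [7, 7, 10, 15, [10, 15]]

[7, 7, 10, 15, [10, 15]]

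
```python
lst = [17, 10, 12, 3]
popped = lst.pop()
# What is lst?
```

[17, 10, 12]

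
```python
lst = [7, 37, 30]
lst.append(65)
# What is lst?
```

[7, 37, 30, 65]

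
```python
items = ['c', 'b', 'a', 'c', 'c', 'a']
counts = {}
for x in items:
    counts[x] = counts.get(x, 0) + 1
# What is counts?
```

Initial: counts = {}, items = ['c', 'b', 'a', 'c', 'c', 'a']
See 'c': counts = {'c': 1}
See 'b': counts = {'c': 1, 'b': 1}
See 'a': counts = {'c': 1, 'b': 1, 'a': 1}
See 'c': counts = {'c': 2, 'b': 1, 'a': 1}
See 'c': counts = {'c': 3, 'b': 1, 'a': 1}
See 'a': counts = {'c': 3, 'b': 1, 'a': 2}

{'c': 3, 'b': 1, 'a': 2}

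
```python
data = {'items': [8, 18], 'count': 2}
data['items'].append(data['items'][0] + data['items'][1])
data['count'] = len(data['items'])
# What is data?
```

After line 1: data = {'items': [8, 18], 'count': 2}
After line 2 (append 8 + 18 = 26): data = {'items': [8, 18, 26], 'count': 2}
After line 3 (count = len(items) = 3): data = {'items': [8, 18, 26], 'count': 3}

{'items': [8, 18, 26], 'count': 3}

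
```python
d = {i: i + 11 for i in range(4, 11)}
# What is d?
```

{4: 15, 5: 16, 6: 17, 7: 18, 8: 19, 9: 20, 10: 21}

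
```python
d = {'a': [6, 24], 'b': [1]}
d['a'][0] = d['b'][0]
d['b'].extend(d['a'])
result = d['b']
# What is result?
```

After line 1: d = {'a': [6, 24], 'b': [1]}
After line 2 (a[0] = b[0] = 1): d = {'a': [1, 24], 'b': [1]}
After line 3 (b.extend(a) appends [1, 24]): d = {'a': [1, 24], 'b': [1, 1, 24]}
After line 4: result = d['b'] = [1, 1, 24]

[1, 1, 24]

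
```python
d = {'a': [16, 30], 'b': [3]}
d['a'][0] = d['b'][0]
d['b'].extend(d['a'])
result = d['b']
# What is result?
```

After line 1: d = {'a': [16, 30], 'b': [3]}
After line 2 (a[0] = b[0] = 3): d = {'a': [3, 30], 'b': [3]}
After line 3 (b.extend(a) appends [3, 30]): d = {'a': [3, 30], 'b': [3, 3, 30]}
After line 4: result = d['b'] = [3, 3, 30]

[3, 3, 30]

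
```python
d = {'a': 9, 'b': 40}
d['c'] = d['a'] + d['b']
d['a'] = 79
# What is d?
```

After line 1: d = {'a': 9, 'b': 40}
After line 2 (d['c'] = 9 + 40): d = {'a': 9, 'b': 40, 'c': 49}
After line 3: d = {'a': 79, 'b': 40, 'c': 49}

{'a': 79, 'b': 40, 'c': 49}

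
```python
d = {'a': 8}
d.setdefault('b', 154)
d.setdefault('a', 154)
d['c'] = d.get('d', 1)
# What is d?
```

After line 1: d = {'a': 8}
After line 2 (setdefault adds 'b'=154): d = {'a': 8, 'b': 154}
After line 3 (setdefault 'a' no-op, already exists): d = {'a': 8, 'b': 154}
After line 4 (get('d', 1) returns default since 'd' not in d): d = {'a': 8, 'b': 154, 'c': 1}

{'a': 8, 'b': 154, 'c': 1}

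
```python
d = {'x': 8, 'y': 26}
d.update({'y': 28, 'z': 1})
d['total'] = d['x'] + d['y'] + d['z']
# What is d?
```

After line 1: d = {'x': 8, 'y': 26}
After line 2 (y overwritten, z added): d = {'x': 8, 'y': 28, 'z': 1}
After line 3 (total = 8 + 28 + 1 = 37): d = {'x': 8, 'y': 28, 'z': 1, 'total': 37}

{'x': 8, 'y': 28, 'z': 1, 'total': 37}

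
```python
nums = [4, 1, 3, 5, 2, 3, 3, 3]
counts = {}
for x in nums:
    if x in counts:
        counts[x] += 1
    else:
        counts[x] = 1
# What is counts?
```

Initial: counts = {}, nums = [4, 1, 3, 5, 2, 3, 3, 3]
See 4: counts = {4: 1}
See 1: counts = {4: 1, 1: 1}
See 3: counts = {4: 1, 1: 1, 3: 1}
See 5: counts = {4: 1, 1: 1, 3: 1, 5: 1}
See 2: counts = {4: 1, 1: 1, 3: 1, 5: 1, 2: 1}
See 3: counts = {4: 1, 1: 1, 3: 2, 5: 1, 2: 1}
See 3: counts = {4: 1, 1: 1, 3: 3, 5: 1, 2: 1}
See 3: counts = {4: 1, 1: 1, 3: 4, 5: 1, 2: 1}

{4: 1, 1: 1, 3: 4, 5: 1, 2: 1}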